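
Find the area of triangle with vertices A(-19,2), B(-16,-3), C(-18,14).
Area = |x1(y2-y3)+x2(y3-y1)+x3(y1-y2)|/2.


-19*(-3-14) = 323
-16*(14-2) = -192
-18*(2+ 3) = -90
sum = 41
Area = |41|/2 = 20.5000

20.5000 sq units


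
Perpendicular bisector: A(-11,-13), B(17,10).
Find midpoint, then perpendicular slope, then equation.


Midpoint = (3, -1.5)
Slope of AB = dy/dx = 23/28 = 0.8214
Perp slope = -dx/dy = -28/23 = -1.2174
b = My - (perp slope)*Mx = -1.5 + (28*3)/23 = -1.5 + 3.6522 = 2.1522

y = -1.2174x + 2.1522


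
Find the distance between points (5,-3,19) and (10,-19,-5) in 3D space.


dx=5, dy=-16, dz=-24
d = sqrt(25+256+576) = sqrt(857) = 29.2746

29.2746


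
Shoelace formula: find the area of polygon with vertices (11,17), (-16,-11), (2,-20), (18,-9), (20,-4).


sum(xi*y_{i+1}) = 11*(-11) - 16*(-20) + 2*(-9) + 18*(-4) + 20*17 = 449
sum(yi*x_{i+1}) = 17*(-16) - 11*2 - 20*18 - 9*20 - 4*11 = -878
Area = |449 + 878|/2 = 1327/2 = 663.5000

663.5000 sq units


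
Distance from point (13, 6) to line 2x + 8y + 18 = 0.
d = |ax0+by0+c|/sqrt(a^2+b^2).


|2*13 + 8*6 + 18| = |92| = 92
sqrt(4 + 64) = sqrt(68) = 8.2462
d = 92/sqrt(68) = 11.1566

11.1566


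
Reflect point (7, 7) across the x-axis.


Reflection rule for x-axis: (x, -y)
(7, 7) -> (7, -7)

(7, -7)


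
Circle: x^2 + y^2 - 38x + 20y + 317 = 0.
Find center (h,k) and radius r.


h = -D/2 = 38/2 = 19
k = -E/2 = -20/2 = -10
r^2 = h^2 + k^2 - F = 361 + 100 - 317 = 144
r = 12

Center (19, -10), radius = 12


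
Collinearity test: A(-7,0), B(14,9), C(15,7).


-7*(9-7) + 14*(7-0) + 15*(0-9)
= -14 + 98 - 135 = -51

No, not collinear (determinant = -51)


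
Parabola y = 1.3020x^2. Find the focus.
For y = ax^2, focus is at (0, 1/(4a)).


a = 1.3020
4a = 5.2080
focus = (0, 1/5.2080) = (0, 0.1920)

Focus = (0, 0.1920)


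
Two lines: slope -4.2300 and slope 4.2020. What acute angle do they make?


m1-m2 = -8.432
1+m1*m2 = -16.77446
tan(theta) = |-8.432/(-16.77446)| = 0.502669
theta = arctan(|-8.432/(-16.77446)|) = 26.6873 degrees (acute angle)

26.6873 degrees


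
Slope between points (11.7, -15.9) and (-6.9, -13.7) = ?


dy = -13.7 + 15.9 = 2.2
dx = -6.9 - 11.7 = -18.6
m = 2.2/(-18.6) = -0.1183

m = -0.1183


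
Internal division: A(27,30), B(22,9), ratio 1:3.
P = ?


Px = (1*22 + 3*27)/4 = 103/4 = 25.7500
Py = (1*9 + 3*30)/4 = 99/4 = 24.7500

P = (25.7500, 24.7500)


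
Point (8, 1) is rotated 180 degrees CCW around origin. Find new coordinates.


cos(180) = -1, sin(180) = 0
x' = 8*(-1) - 1*0 = -8
y' = 8*0 + 1*(-1) = -1

(-8, -1)


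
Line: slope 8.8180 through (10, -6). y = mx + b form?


y + 6 = 8.8180(x - 10)
y = 8.8180x - 6 - 8.8180*10
y = 8.8180x - 94.1800

y = 8.8180x - 94.1800


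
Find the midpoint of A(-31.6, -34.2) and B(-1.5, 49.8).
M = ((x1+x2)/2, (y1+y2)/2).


Mx = (-31.6 - 1.5)/2 = -33.1/2 = -16.5500
My = (-34.2 + 49.8)/2 = 15.6/2 = 7.8000

(-16.5500, 7.8000)


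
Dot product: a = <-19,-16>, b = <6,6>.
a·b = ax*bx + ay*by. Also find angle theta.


a·b = -19*6 - 16*6 = -114 - 96 = -210
|a| = sqrt(361+256) = 24.8395
|b| = sqrt(36+36) = 8.4853
cos(theta) = -210/(sqrt(617)*sqrt(72)) = -210/sqrt(44424) = -0.996347
theta = arccos(-210/sqrt(44424)) = 175.1009 degrees

a·b = -210, theta = 175.1009 deg


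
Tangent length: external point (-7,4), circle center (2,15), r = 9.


d = sqrt((-7-2)^2 + (4-15)^2) = sqrt(81+121) = 14.2127
L = sqrt(202.0000 - 81) = sqrt(121.0000) = 11.0000

11.0000


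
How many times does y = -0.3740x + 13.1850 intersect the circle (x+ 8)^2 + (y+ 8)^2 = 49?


Substitute y = -0.3740x + 13.1850: (x+ 8)^2 + (-0.3740x+13.1850+ 8)^2 = 49
Expand to Ax^2 + Bx + C = 0, where b-k = 21.185
A = 1+m^2 = 1.139876
B = 2(m(b-k) - h) = 2(-0.3740*21.185 + 8) = 0.15362
C = h^2 + (b-k)^2 - r^2 = 64 + 448.804225 - 49 = 463.804225
disc = B^2-4AC = 0.0236 - 2114.7172 = -2114.6936
disc < 0

0 intersection points


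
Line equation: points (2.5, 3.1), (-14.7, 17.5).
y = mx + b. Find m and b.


m = (14.4)/(-17.2) = -0.8372
b = y1 - m*x1 = 3.1 - (14.4*2.5)/(-17.2) = 3.1 + 2.0930 = 5.1930

y = -0.8372x + 5.1930


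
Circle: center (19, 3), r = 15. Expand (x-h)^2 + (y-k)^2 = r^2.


(x-19)^2 + (y-3)^2 = 15^2
D = -2h = -38, E = -2k = -6
F = h^2+k^2-r^2 = 361+9-225 = 145

x^2 + y^2 - 38x - 6y + 145 = 0


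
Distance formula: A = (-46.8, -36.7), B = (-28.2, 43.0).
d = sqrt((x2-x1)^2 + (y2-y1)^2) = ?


dx = -28.2 + 46.8 = 18.6
dy = 43.0 + 36.7 = 79.7
d = sqrt(345.96 + 6352.09) = sqrt(6698.05) = 81.8416

81.8416


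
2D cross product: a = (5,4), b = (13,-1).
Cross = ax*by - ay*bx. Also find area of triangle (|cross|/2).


cross = 5*(-1) - 4*13 = -5 - 52 = -57
Triangle area = |-57|/2 = 57/2 = 28.5000

cross = -57, triangle area = 28.5000


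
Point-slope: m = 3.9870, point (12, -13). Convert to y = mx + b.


y + 13 = 3.9870(x - 12)
y = 3.9870x - 13 - 3.9870*12
y = 3.9870x - 60.8440

y = 3.9870x - 60.8440


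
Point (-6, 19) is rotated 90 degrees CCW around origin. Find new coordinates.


cos(90) = 0, sin(90) = 1
x' = -6*0 - 19*1 = -19
y' = -6*1 + 19*0 = -6

(-19, -6)


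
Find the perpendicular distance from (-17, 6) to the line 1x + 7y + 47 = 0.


|1*(-17) + 7*6 + 47| = |72| = 72
sqrt(1 + 49) = sqrt(50) = 7.0711
d = 72/sqrt(50) = 10.1823

10.1823


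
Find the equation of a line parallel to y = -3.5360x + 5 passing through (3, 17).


Parallel lines have equal slopes.
m2 = -3.5360
b2 = 17 + 3.5360*3 = 27.6080

y = -3.5360x + 27.6080


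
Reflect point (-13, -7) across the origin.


Reflection rule for origin: (-x, -y)
(-13, -7) -> (13, 7)

(13, 7)


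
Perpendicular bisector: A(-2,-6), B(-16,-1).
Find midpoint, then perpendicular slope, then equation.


Midpoint = (-9, -3.5)
Slope of AB = dy/dx = 5/(-14) = -0.3571
Perp slope = -dx/dy = 14/5 = 2.8000
b = My - (perp slope)*Mx = -3.5 + (-14*(-9))/5 = -3.5 + 25.2000 = 21.7000

y = 2.8000x + 21.7000


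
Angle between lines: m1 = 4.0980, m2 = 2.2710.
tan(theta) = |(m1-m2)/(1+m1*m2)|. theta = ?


m1-m2 = 1.827
1+m1*m2 = 10.306558
tan(theta) = |1.827/10.306558| = 0.177266
theta = arctan(|1.827/10.306558|) = 10.0522 degrees (acute angle)

10.0522 degrees


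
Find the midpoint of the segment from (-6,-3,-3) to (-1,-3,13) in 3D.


Mx = (-6- 1)/2 = -3.5000
My = (-3- 3)/2 = -3.0000
Mz = (-3+13)/2 = 5.0000

M = (-3.5000, -3.0000, 5.0000)


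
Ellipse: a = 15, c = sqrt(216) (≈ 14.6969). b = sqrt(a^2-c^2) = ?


b^2 = 15^2 - (sqrt(216))^2 = 225 - 216 = 9
b = sqrt(9) = 3

b = 3


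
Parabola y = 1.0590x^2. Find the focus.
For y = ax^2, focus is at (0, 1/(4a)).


a = 1.0590
4a = 4.2360
focus = (0, 1/4.2360) = (0, 0.2361)

Focus = (0, 0.2361)


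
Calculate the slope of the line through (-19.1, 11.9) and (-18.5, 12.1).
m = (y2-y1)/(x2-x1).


dy = 12.1 - 11.9 = 0.2
dx = -18.5 + 19.1 = 0.6
m = 0.2/0.6 = 0.3333

m = 0.3333


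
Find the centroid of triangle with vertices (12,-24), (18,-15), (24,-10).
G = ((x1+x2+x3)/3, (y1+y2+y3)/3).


Gx = (12+18+24)/3 = 54/3 = 18.0000
Gy = (-24- 15- 10)/3 = -49/3 = -16.3333

G = (18.0000, -16.3333)


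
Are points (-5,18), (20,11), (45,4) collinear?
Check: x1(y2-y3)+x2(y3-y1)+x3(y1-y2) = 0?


-5*(11-4) + 20*(4-18) + 45*(18-11)
= -35 - 280 + 315 = 0

Yes, collinear (determinant = 0)


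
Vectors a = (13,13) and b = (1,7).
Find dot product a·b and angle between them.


a·b = 13*1 + 13*7 = 13 + 91 = 104
|a| = sqrt(169+169) = 18.3848
|b| = sqrt(1+49) = 7.0711
cos(theta) = 104/(sqrt(338)*sqrt(50)) = 104/sqrt(16900) = 0.800000
theta = arccos(104/sqrt(16900)) = 36.8699 degrees

a·b = 104, theta = 36.8699 deg


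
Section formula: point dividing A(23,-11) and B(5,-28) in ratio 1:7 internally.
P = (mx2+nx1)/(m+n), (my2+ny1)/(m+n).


Px = (1*5 + 7*23)/8 = 166/8 = 20.7500
Py = (1*(-28) + 7*(-11))/8 = -105/8 = -13.1250

P = (20.7500, -13.1250)


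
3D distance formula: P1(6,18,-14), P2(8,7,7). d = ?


dx=2, dy=-11, dz=21
d = sqrt(4+121+441) = sqrt(566) = 23.7908

23.7908


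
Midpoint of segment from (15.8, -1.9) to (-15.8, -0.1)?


Mx = (15.8 - 15.8)/2 = 0.0/2 = 0
My = (-1.9 - 0.1)/2 = -2.0/2 = -1.0000

(0, -1.0000)


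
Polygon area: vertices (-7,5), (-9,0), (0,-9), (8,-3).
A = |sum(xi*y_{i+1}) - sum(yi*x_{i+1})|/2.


sum(xi*y_{i+1}) = -7*0 - 9*(-9) + 0*(-3) + 8*5 = 121
sum(yi*x_{i+1}) = 5*(-9) + 0*0 - 9*8 - 3*(-7) = -96
Area = |121 + 96|/2 = 217/2 = 108.5000

108.5000 sq units


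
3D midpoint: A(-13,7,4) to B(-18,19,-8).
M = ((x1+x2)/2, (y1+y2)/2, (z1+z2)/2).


Mx = (-13- 18)/2 = -15.5000
My = (7+19)/2 = 13.0000
Mz = (4- 8)/2 = -2.0000

M = (-15.5000, 13.0000, -2.0000)


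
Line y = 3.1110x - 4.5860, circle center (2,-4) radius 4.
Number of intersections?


Substitute y = 3.1110x - 4.5860: (x-2)^2 + (3.1110x- 4.5860+ 4)^2 = 16
Expand to Ax^2 + Bx + C = 0, where b-k = -0.586
A = 1+m^2 = 10.678321
B = 2(m(b-k) - h) = 2(3.1110*(-0.586) - 2) = -7.646092
C = h^2 + (b-k)^2 - r^2 = 4 + 0.343396 - 16 = -11.656604
disc = B^2-4AC = 58.4627 + 497.8918 = 556.3545
disc > 0

2 intersection points


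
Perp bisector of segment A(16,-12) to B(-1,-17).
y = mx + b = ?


Midpoint = (7.5, -14.5)
Slope of AB = dy/dx = -5/(-17) = 0.2941
Perp slope = -dx/dy = -17/5 = -3.4000
b = My - (perp slope)*Mx = -14.5 + (-17*7.5)/(-5) = -14.5 + 25.5000 = 11.0000

y = -3.4000x + 11.0000


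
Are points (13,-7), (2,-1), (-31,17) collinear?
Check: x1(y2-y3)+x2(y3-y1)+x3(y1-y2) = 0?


13*(-1-17) + 2*(17+ 7) - 31*(-7+ 1)
= -234 + 48 + 186 = 0

Yes, collinear (determinant = 0)


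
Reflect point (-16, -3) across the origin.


Reflection rule for origin: (-x, -y)
(-16, -3) -> (16, 3)

(16, 3)


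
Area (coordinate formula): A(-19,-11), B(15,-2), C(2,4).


-19*(-2-4) = 114
15*(4+ 11) = 225
2*(-11+ 2) = -18
sum = 321
Area = |321|/2 = 160.5000

160.5000 sq units


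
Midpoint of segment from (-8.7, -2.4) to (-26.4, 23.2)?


Mx = (-8.7 - 26.4)/2 = -35.1/2 = -17.5500
My = (-2.4 + 23.2)/2 = 20.8/2 = 10.4000

(-17.5500, 10.4000)


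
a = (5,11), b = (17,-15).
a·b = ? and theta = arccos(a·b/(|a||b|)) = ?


a·b = 5*17 + 11*(-15) = 85 - 165 = -80
|a| = sqrt(25+121) = 12.0830
|b| = sqrt(289+225) = 22.6716
cos(theta) = -80/(sqrt(146)*sqrt(514)) = -80/sqrt(75044) = -0.292033
theta = arccos(-80/sqrt(75044)) = 106.9797 degrees

a·b = -80, theta = 106.9797 deg


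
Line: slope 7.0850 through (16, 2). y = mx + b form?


y - 2 = 7.0850(x - 16)
y = 7.0850x + 2 - 7.0850*16
y = 7.0850x - 111.3600

y = 7.0850x - 111.3600


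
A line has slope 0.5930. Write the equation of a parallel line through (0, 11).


Parallel lines have equal slopes.
m2 = 0.5930
b2 = 11 - 0.5930*0 = 11.0000

y = 0.5930x + 11.0000


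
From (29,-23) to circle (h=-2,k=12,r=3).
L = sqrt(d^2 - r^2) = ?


d = sqrt((29+ 2)^2 + (-23-12)^2) = sqrt(961+1225) = 46.7547
L = sqrt(2186.0000 - 9) = sqrt(2177.0000) = 46.6583

46.6583


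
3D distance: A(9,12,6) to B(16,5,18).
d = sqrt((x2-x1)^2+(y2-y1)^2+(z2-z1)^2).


dx=7, dy=-7, dz=12
d = sqrt(49+49+144) = sqrt(242) = 15.5563

15.5563


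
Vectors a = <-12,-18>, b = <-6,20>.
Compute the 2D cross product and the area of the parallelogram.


cross = -12*20 + 18*(-6) = -240 - 108 = -348
Parallelogram area = |-348| = 348

cross = -348, parallelogram area = 348


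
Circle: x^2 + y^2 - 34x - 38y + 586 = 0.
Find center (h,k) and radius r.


h = -D/2 = 34/2 = 17
k = -E/2 = 38/2 = 19
r^2 = h^2 + k^2 - F = 289 + 361 - 586 = 64
r = 8

Center (17, 19), radius = 8


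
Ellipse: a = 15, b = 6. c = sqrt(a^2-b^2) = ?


c^2 = 15^2 - 6^2 = 225 - 36 = 189
c = sqrt(189) = 13.7477

c = 13.7477


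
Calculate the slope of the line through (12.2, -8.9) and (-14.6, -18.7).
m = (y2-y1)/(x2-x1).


dy = -18.7 + 8.9 = -9.8
dx = -14.6 - 12.2 = -26.8
m = -9.8/(-26.8) = 0.3657

m = 0.3657


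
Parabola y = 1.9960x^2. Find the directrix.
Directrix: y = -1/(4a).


a = 1.9960
1/(4a) = 0.1253
directrix: y = -0.1253 = -0.1253

y = -0.1253


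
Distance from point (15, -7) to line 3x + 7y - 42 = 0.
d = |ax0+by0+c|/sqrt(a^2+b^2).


|3*15 + 7*(-7) - 42| = |-46| = 46
sqrt(9 + 49) = sqrt(58) = 7.6158
d = 46/sqrt(58) = 6.0401

6.0401


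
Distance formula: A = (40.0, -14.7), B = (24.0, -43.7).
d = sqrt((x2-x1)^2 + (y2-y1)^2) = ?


dx = 24.0 - 40.0 = -16.0
dy = -43.7 + 14.7 = -29
d = sqrt(256.0 + 841) = sqrt(1097) = 33.1210

33.1210


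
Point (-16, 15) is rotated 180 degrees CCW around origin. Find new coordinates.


cos(180) = -1, sin(180) = 0
x' = -16*(-1) - 15*0 = 16
y' = -16*0 + 15*(-1) = -15

(16, -15)


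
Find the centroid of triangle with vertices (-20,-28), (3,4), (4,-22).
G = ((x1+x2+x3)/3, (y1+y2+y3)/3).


Gx = (-20+3+4)/3 = -13/3 = -4.3333
Gy = (-28+4- 22)/3 = -46/3 = -15.3333

G = (-4.3333, -15.3333)


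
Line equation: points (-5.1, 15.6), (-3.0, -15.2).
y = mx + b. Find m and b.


m = (-30.8)/(2.1) = -14.6667
b = y1 - m*x1 = 15.6 - (-30.8*(-5.1))/(2.1) = 15.6 - 74.8000 = -59.2000

y = -14.6667x - 59.2000


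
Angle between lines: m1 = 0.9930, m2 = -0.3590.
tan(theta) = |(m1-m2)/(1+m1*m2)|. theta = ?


m1-m2 = 1.352
1+m1*m2 = 0.643513
tan(theta) = |1.352/0.643513| = 2.100968
theta = arctan(|1.352/0.643513|) = 64.5469 degrees (acute angle)

64.5469 degrees


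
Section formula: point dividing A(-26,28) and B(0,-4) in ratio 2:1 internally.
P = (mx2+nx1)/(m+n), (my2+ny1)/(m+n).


Px = (2*0 + 1*(-26))/3 = -26/3 = -8.6667
Py = (2*(-4) + 1*28)/3 = 20/3 = 6.6667

P = (-8.6667, 6.6667)


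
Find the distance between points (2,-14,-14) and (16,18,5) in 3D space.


dx=14, dy=32, dz=19
d = sqrt(196+1024+361) = sqrt(1581) = 39.7618

39.7618


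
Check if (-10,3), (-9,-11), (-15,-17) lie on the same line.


-10*(-11+ 17) - 9*(-17-3) - 15*(3+ 11)
= -60 + 180 - 210 = -90

No, not collinear (determinant = -90)


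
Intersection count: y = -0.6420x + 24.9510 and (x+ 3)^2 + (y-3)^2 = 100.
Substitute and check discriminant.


Substitute y = -0.6420x + 24.9510: (x+ 3)^2 + (-0.6420x+24.9510-3)^2 = 100
Expand to Ax^2 + Bx + C = 0, where b-k = 21.951
A = 1+m^2 = 1.412164
B = 2(m(b-k) - h) = 2(-0.6420*21.951 + 3) = -22.185084
C = h^2 + (b-k)^2 - r^2 = 9 + 481.846401 - 100 = 390.846401
disc = B^2-4AC = 492.1780 - 2207.7569 = -1715.5789
disc < 0

0 intersection points


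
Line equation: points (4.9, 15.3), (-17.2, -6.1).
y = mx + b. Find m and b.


m = (-21.4)/(-22.1) = 0.9683
b = y1 - m*x1 = 15.3 - (-21.4*4.9)/(-22.1) = 15.3 - 4.7448 = 10.5552

y = 0.9683x + 10.5552


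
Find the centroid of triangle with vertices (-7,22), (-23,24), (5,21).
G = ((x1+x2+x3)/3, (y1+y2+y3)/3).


Gx = (-7- 23+5)/3 = -25/3 = -8.3333
Gy = (22+24+21)/3 = 67/3 = 22.3333

G = (-8.3333, 22.3333)


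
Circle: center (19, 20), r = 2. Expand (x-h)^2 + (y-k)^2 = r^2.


(x-19)^2 + (y-20)^2 = 2^2
D = -2h = -38, E = -2k = -40
F = h^2+k^2-r^2 = 361+400-4 = 757

x^2 + y^2 - 38x - 40y + 757 = 0


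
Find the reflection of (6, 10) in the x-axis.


Reflection rule for x-axis: (x, -y)
(6, 10) -> (6, -10)

(6, -10)


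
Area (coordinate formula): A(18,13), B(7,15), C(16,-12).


18*(15+ 12) = 486
7*(-12-13) = -175
16*(13-15) = -32
sum = 279
Area = |279|/2 = 139.5000

139.5000 sq units


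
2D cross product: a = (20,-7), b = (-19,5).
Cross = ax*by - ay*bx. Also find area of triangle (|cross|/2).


cross = 20*5 + 7*(-19) = 100 - 133 = -33
Triangle area = |-33|/2 = 33/2 = 16.5000

cross = -33, triangle area = 16.5000


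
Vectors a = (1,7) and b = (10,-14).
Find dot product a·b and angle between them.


a·b = 1*10 + 7*(-14) = 10 - 98 = -88
|a| = sqrt(1+49) = 7.0711
|b| = sqrt(100+196) = 17.2047
cos(theta) = -88/(sqrt(50)*sqrt(296)) = -88/sqrt(14800) = -0.723356
theta = arccos(-88/sqrt(14800)) = 136.3322 degrees

a·b = -88, theta = 136.3322 deg


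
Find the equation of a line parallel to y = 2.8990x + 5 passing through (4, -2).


Parallel lines have equal slopes.
m2 = 2.8990
b2 = -2 - 2.8990*4 = -13.5960

y = 2.8990x - 13.5960


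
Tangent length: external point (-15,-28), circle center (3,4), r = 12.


d = sqrt((-15-3)^2 + (-28-4)^2) = sqrt(324+1024) = 36.7151
L = sqrt(1348.0000 - 144) = sqrt(1204.0000) = 34.6987

34.6987


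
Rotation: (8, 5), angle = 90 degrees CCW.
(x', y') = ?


cos(90) = 0, sin(90) = 1
x' = 8*0 - 5*1 = -5
y' = 8*1 + 5*0 = 8

(-5, 8)


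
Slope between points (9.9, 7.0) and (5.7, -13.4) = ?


dy = -13.4 - 7.0 = -20.4
dx = 5.7 - 9.9 = -4.2
m = -20.4/(-4.2) = 4.8571

m = 4.8571


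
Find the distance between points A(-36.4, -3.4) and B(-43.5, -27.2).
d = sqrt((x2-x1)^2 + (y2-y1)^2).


dx = -43.5 + 36.4 = -7.1
dy = -27.2 + 3.4 = -23.8
d = sqrt(50.41 + 566.44) = sqrt(616.85) = 24.8365

24.8365


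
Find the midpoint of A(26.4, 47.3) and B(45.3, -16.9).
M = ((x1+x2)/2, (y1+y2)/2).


Mx = (26.4 + 45.3)/2 = 71.7/2 = 35.8500
My = (47.3 - 16.9)/2 = 30.4/2 = 15.2000

(35.8500, 15.2000)


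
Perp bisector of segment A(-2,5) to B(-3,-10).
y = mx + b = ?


Midpoint = (-2.5, -2.5)
Slope of AB = dy/dx = -15/(-1) = 15.0000
Perp slope = -dx/dy = -1/15 = -0.0667
b = My - (perp slope)*Mx = -2.5 + (-1*(-2.5))/(-15) = -2.5 - 0.1667 = -2.6667

y = -0.0667x - 2.6667


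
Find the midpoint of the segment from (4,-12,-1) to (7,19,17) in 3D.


Mx = (4+7)/2 = 5.5000
My = (-12+19)/2 = 3.5000
Mz = (-1+17)/2 = 8.0000

M = (5.5000, 3.5000, 8.0000)


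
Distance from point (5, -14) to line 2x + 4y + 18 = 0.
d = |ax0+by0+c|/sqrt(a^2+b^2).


|2*5 + 4*(-14) + 18| = |-28| = 28
sqrt(4 + 16) = sqrt(20) = 4.4721
d = 28/sqrt(20) = 6.2610

6.2610


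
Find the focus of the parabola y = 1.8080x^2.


a = 1.8080
4a = 7.2320
focus = (0, 1/7.2320) = (0, 0.1383)

Focus = (0, 0.1383)


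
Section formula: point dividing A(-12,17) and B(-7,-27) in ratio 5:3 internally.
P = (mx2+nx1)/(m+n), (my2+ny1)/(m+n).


Px = (5*(-7) + 3*(-12))/8 = -71/8 = -8.8750
Py = (5*(-27) + 3*17)/8 = -84/8 = -10.5000

P = (-8.8750, -10.5000)


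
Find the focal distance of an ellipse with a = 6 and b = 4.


c^2 = 6^2 - 4^2 = 36 - 16 = 20
c = sqrt(20) = 4.4721

c = 4.4721


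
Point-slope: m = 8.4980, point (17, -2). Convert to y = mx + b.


y + 2 = 8.4980(x - 17)
y = 8.4980x - 2 - 8.4980*17
y = 8.4980x - 146.4660

y = 8.4980x - 146.4660


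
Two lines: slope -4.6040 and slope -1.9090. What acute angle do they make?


m1-m2 = -2.695
1+m1*m2 = 9.789036
tan(theta) = |-2.695/9.789036| = 0.275308
theta = arctan(|-2.695/9.789036|) = 15.3927 degrees (acute angle)

15.3927 degrees


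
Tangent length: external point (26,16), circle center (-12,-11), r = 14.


d = sqrt((26+ 12)^2 + (16+ 11)^2) = sqrt(1444+729) = 46.6154
L = sqrt(2173.0000 - 196) = sqrt(1977.0000) = 44.4635

44.4635


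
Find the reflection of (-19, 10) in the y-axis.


Reflection rule for y-axis: (-x, y)
(-19, 10) -> (19, 10)

(19, 10)


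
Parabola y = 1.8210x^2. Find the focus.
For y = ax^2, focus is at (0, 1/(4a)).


a = 1.8210
4a = 7.2840
focus = (0, 1/7.2840) = (0, 0.1373)

Focus = (0, 0.1373)


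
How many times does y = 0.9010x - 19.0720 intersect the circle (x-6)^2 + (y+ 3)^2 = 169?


Substitute y = 0.9010x - 19.0720: (x-6)^2 + (0.9010x- 19.0720+ 3)^2 = 169
Expand to Ax^2 + Bx + C = 0, where b-k = -16.072
A = 1+m^2 = 1.811801
B = 2(m(b-k) - h) = 2(0.9010*(-16.072) - 6) = -40.961744
C = h^2 + (b-k)^2 - r^2 = 36 + 258.309184 - 169 = 125.309184
disc = B^2-4AC = 1677.8645 - 908.1412 = 769.7233
disc > 0

2 intersection points


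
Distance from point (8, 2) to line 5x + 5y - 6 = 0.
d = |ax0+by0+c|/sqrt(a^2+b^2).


|5*8 + 5*2 - 6| = |44| = 44
sqrt(25 + 25) = sqrt(50) = 7.0711
d = 44/sqrt(50) = 6.2225

6.2225


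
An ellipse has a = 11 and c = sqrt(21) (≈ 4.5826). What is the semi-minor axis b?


b^2 = 11^2 - (sqrt(21))^2 = 121 - 21 = 100
b = sqrt(100) = 10

b = 10


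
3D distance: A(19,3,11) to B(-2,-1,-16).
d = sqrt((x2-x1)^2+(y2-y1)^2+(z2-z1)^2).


dx=-21, dy=-4, dz=-27
d = sqrt(441+16+729) = sqrt(1186) = 34.4384

34.4384


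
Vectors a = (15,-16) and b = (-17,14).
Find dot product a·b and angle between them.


a·b = 15*(-17) - 16*14 = -255 - 224 = -479
|a| = sqrt(225+256) = 21.9317
|b| = sqrt(289+196) = 22.0227
cos(theta) = -479/(sqrt(481)*sqrt(485)) = -479/sqrt(233285) = -0.991727
theta = arccos(-479/sqrt(233285)) = 172.6248 degrees

a·b = -479, theta = 172.6248 deg


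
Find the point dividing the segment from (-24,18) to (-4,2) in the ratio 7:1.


Px = (7*(-4) + 1*(-24))/8 = -52/8 = -6.5000
Py = (7*2 + 1*18)/8 = 32/8 = 4.0000

P = (-6.5000, 4.0000)


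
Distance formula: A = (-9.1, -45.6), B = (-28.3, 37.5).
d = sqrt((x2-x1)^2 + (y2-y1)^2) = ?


dx = -28.3 + 9.1 = -19.2
dy = 37.5 + 45.6 = 83.1
d = sqrt(368.64 + 6905.61) = sqrt(7274.25) = 85.2892

85.2892


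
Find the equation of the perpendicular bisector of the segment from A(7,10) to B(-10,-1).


Midpoint = (-1.5, 4.5)
Slope of AB = dy/dx = -11/(-17) = 0.6471
Perp slope = -dx/dy = -17/11 = -1.5455
b = My - (perp slope)*Mx = 4.5 + (-17*(-1.5))/(-11) = 4.5 - 2.3182 = 2.1818

y = -1.5455x + 2.1818


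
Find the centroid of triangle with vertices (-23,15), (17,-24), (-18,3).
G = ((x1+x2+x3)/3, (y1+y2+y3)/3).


Gx = (-23+17- 18)/3 = -24/3 = -8.0000
Gy = (15- 24+3)/3 = -6/3 = -2.0000

G = (-8.0000, -2.0000)


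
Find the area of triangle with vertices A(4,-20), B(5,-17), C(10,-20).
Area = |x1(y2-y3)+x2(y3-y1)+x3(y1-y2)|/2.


4*(-17+ 20) = 12
5*(-20+ 20) = 0
10*(-20+ 17) = -30
sum = -18
Area = |-18|/2 = 9.0000

9.0000 sq units


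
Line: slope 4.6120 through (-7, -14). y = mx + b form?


y + 14 = 4.6120(x + 7)
y = 4.6120x - 14 - 4.6120*(-7)
y = 4.6120x + 18.2840

y = 4.6120x + 18.2840


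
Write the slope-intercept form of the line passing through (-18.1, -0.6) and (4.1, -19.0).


m = (-18.4)/(22.2) = -0.8288
b = y1 - m*x1 = -0.6 - (-18.4*(-18.1))/(22.2) = -0.6 - 15.0018 = -15.6018

y = -0.8288x - 15.6018


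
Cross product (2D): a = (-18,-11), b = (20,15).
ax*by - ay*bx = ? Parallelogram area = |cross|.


cross = -18*15 + 11*20 = -270 + 220 = -50
Parallelogram area = |-50| = 50

cross = -50, parallelogram area = 50


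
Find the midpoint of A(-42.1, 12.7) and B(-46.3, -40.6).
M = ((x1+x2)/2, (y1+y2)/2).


Mx = (-42.1 - 46.3)/2 = -88.4/2 = -44.2000
My = (12.7 - 40.6)/2 = -27.9/2 = -13.9500

(-44.2000, -13.9500)


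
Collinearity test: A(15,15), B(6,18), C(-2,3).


15*(18-3) + 6*(3-15) - 2*(15-18)
= 225 - 72 + 6 = 159

No, not collinear (determinant = 159)


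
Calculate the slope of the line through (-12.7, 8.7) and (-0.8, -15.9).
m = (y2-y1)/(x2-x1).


dy = -15.9 - 8.7 = -24.6
dx = -0.8 + 12.7 = 11.9
m = -24.6/11.9 = -2.0672

m = -2.0672


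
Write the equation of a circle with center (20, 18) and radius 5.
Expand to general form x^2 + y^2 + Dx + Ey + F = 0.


(x-20)^2 + (y-18)^2 = 5^2
D = -2h = -40, E = -2k = -36
F = h^2+k^2-r^2 = 400+324-25 = 699

x^2 + y^2 - 40x - 36y + 699 = 0


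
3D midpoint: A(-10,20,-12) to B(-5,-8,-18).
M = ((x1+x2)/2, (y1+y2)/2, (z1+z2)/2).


Mx = (-10- 5)/2 = -7.5000
My = (20- 8)/2 = 6.0000
Mz = (-12- 18)/2 = -15.0000

M = (-7.5000, 6.0000, -15.0000)


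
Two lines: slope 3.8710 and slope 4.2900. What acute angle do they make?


m1-m2 = -0.419
1+m1*m2 = 17.60659
tan(theta) = |-0.419/17.60659| = 0.023798
theta = arctan(|-0.419/17.60659|) = 1.3633 degrees (acute angle)

1.3633 degrees


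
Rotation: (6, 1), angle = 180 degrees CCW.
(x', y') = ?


cos(180) = -1, sin(180) = 0
x' = 6*(-1) - 1*0 = -6
y' = 6*0 + 1*(-1) = -1

(-6, -1)


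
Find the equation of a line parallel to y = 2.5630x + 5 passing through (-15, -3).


Parallel lines have equal slopes.
m2 = 2.5630
b2 = -3 - 2.5630*(-15) = 35.4450

y = 2.5630x + 35.4450


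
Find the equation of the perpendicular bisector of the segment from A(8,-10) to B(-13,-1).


Midpoint = (-2.5, -5.5)
Slope of AB = dy/dx = 9/(-21) = -0.4286
Perp slope = -dx/dy = 21/9 = 2.3333
b = My - (perp slope)*Mx = -5.5 + (-21*(-2.5))/9 = -5.5 + 5.8333 = 0.3333

y = 2.3333x + 0.3333


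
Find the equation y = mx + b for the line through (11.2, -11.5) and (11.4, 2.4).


m = (13.9)/(0.2) = 69.5000
b = y1 - m*x1 = -11.5 - (13.9*11.2)/(0.2) = -11.5 - 778.4000 = -789.9000

y = 69.5000x - 789.9000


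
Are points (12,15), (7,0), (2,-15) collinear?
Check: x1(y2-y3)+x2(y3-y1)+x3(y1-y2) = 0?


12*(0+ 15) + 7*(-15-15) + 2*(15-0)
= 180 - 210 + 30 = 0

Yes, collinear (determinant = 0)


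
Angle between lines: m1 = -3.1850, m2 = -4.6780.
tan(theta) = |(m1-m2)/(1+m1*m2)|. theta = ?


m1-m2 = 1.493
1+m1*m2 = 15.89943
tan(theta) = |1.493/15.89943| = 0.093903
theta = arctan(|1.493/15.89943|) = 5.3645 degrees (acute angle)

5.3645 degrees


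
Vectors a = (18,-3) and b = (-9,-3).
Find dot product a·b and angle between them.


a·b = 18*(-9) - 3*(-3) = -162 + 9 = -153
|a| = sqrt(324+9) = 18.2483
|b| = sqrt(81+9) = 9.4868
cos(theta) = -153/(sqrt(333)*sqrt(90)) = -153/sqrt(29970) = -0.883788
theta = arccos(-153/sqrt(29970)) = 152.1027 degrees

a·b = -153, theta = 152.1027 deg


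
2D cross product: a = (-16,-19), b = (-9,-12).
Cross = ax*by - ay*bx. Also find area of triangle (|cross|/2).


cross = -16*(-12) + 19*(-9) = 192 - 171 = 21
Triangle area = |21|/2 = 21/2 = 10.5000

cross = 21, triangle area = 10.5000


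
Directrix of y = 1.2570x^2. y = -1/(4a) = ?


a = 1.2570
1/(4a) = 0.1989
directrix: y = -0.1989 = -0.1989

y = -0.1989


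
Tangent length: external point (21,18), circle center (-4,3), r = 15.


d = sqrt((21+ 4)^2 + (18-3)^2) = sqrt(625+225) = 29.1548
L = sqrt(850.0000 - 225) = sqrt(625.0000) = 25.0000

25.0000


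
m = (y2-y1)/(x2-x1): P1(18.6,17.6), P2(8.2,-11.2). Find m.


dy = -11.2 - 17.6 = -28.8
dx = 8.2 - 18.6 = -10.4
m = -28.8/(-10.4) = 2.7692

m = 2.7692


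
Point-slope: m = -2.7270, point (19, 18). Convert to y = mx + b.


y - 18 = -2.7270(x - 19)
y = -2.7270x + 18 + 2.7270*19
y = -2.7270x + 69.8130

y = -2.7270x + 69.8130


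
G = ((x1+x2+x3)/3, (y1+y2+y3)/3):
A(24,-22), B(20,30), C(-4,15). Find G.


Gx = (24+20- 4)/3 = 40/3 = 13.3333
Gy = (-22+30+15)/3 = 23/3 = 7.6667

G = (13.3333, 7.6667)


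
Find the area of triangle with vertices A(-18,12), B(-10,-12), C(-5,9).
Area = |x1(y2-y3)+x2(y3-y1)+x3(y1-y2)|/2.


-18*(-12-9) = 378
-10*(9-12) = 30
-5*(12+ 12) = -120
sum = 288
Area = |288|/2 = 144.0000

144.0000 sq units


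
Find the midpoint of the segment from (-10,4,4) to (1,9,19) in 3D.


Mx = (-10+1)/2 = -4.5000
My = (4+9)/2 = 6.5000
Mz = (4+19)/2 = 11.5000

M = (-4.5000, 6.5000, 11.5000)


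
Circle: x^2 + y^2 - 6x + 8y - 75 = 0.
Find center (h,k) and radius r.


h = -D/2 = 6/2 = 3
k = -E/2 = -8/2 = -4
r^2 = h^2 + k^2 - F = 9 + 16 + 75 = 100
r = 10

Center (3, -4), radius = 10


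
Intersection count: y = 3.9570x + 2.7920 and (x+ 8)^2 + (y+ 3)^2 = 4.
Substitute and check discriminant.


Substitute y = 3.9570x + 2.7920: (x+ 8)^2 + (3.9570x+2.7920+ 3)^2 = 4
Expand to Ax^2 + Bx + C = 0, where b-k = 5.792
A = 1+m^2 = 16.657849
B = 2(m(b-k) - h) = 2(3.9570*5.792 + 8) = 61.837888
C = h^2 + (b-k)^2 - r^2 = 64 + 33.547264 - 4 = 93.547264
disc = B^2-4AC = 3823.9244 - 6233.1848 = -2409.2604
disc < 0

0 intersection points


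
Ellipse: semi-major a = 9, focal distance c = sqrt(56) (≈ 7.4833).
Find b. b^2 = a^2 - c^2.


b^2 = 9^2 - (sqrt(56))^2 = 81 - 56 = 25
b = sqrt(25) = 5

b = 5


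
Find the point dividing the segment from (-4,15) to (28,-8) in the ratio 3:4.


Px = (3*28 + 4*(-4))/7 = 68/7 = 9.7143
Py = (3*(-8) + 4*15)/7 = 36/7 = 5.1429

P = (9.7143, 5.1429)


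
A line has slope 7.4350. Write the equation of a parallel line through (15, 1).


Parallel lines have equal slopes.
m2 = 7.4350
b2 = 1 - 7.4350*15 = -110.5250

y = 7.4350x - 110.5250


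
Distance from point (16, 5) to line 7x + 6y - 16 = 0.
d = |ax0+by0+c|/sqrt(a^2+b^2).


|7*16 + 6*5 - 16| = |126| = 126
sqrt(49 + 36) = sqrt(85) = 9.2195
d = 126/sqrt(85) = 13.6666

13.6666


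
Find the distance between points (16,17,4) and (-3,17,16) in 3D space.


dx=-19, dy=0, dz=12
d = sqrt(361+0+144) = sqrt(505) = 22.4722

22.4722


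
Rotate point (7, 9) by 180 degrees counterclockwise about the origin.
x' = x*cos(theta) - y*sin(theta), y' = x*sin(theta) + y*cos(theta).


cos(180) = -1, sin(180) = 0
x' = 7*(-1) - 9*0 = -7
y' = 7*0 + 9*(-1) = -9

(-7, -9)


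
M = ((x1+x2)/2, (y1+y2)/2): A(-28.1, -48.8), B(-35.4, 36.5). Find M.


Mx = (-28.1 - 35.4)/2 = -63.5/2 = -31.7500
My = (-48.8 + 36.5)/2 = -12.3/2 = -6.1500

(-31.7500, -6.1500)


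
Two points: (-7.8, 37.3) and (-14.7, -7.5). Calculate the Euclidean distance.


dx = -14.7 + 7.8 = -6.9
dy = -7.5 - 37.3 = -44.8
d = sqrt(47.61 + 2007.04) = sqrt(2054.65) = 45.3282

45.3282


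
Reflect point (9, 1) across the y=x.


Reflection rule for y=x: (y, x)
(9, 1) -> (1, 9)

(1, 9)


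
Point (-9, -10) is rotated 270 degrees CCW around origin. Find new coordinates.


cos(270) = 0, sin(270) = -1
x' = -9*0 + 10*(-1) = -10
y' = -9*(-1) - 10*0 = 9

(-10, 9)


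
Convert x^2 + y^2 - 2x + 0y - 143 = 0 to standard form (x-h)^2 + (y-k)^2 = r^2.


h = -D/2 = 2/2 = 1
k = -E/2 = 0/2 = 0
r^2 = h^2 + k^2 - F = 1 + 0 + 143 = 144
r = 12

Center (1, 0), radius = 12


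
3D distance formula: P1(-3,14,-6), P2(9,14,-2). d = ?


dx=12, dy=0, dz=4
d = sqrt(144+0+16) = sqrt(160) = 12.6491

12.6491


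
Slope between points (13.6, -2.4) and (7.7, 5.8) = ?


dy = 5.8 + 2.4 = 8.2
dx = 7.7 - 13.6 = -5.9
m = 8.2/(-5.9) = -1.3898

m = -1.3898


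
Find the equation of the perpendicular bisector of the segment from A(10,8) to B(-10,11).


Midpoint = (0, 9.5)
Slope of AB = dy/dx = 3/(-20) = -0.1500
Perp slope = -dx/dy = 20/3 = 6.6667
b = My - (perp slope)*Mx = 9.5 + (-20*0)/3 = 9.5 + 0 = 9.5000

y = 6.6667x + 9.5000


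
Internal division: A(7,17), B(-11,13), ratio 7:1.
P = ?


Px = (7*(-11) + 1*7)/8 = -70/8 = -8.7500
Py = (7*13 + 1*17)/8 = 108/8 = 13.5000

P = (-8.7500, 13.5000)


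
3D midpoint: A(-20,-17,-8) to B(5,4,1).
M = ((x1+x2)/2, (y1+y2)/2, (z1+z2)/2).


Mx = (-20+5)/2 = -7.5000
My = (-17+4)/2 = -6.5000
Mz = (-8+1)/2 = -3.5000

M = (-7.5000, -6.5000, -3.5000)


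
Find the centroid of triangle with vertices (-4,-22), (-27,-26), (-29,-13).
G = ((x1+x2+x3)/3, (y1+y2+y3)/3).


Gx = (-4- 27- 29)/3 = -60/3 = -20.0000
Gy = (-22- 26- 13)/3 = -61/3 = -20.3333

G = (-20.0000, -20.3333)


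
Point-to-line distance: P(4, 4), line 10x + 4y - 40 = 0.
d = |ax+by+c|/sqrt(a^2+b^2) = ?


|10*4 + 4*4 - 40| = |16| = 16
sqrt(100 + 16) = sqrt(116) = 10.7703
d = 16/sqrt(116) = 1.4856

1.4856


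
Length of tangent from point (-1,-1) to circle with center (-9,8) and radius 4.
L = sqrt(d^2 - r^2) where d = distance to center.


d = sqrt((-1+ 9)^2 + (-1-8)^2) = sqrt(64+81) = 12.0416
L = sqrt(145.0000 - 16) = sqrt(129.0000) = 11.3578

11.3578


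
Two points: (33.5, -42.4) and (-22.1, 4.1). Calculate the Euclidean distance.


dx = -22.1 - 33.5 = -55.6
dy = 4.1 + 42.4 = 46.5
d = sqrt(3091.36 + 2162.25) = sqrt(5253.61) = 72.4818

72.4818


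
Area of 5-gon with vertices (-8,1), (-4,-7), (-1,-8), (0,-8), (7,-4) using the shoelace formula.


sum(xi*y_{i+1}) = -8*(-7) - 4*(-8) - 1*(-8) + 0*(-4) + 7*1 = 103
sum(yi*x_{i+1}) = 1*(-4) - 7*(-1) - 8*0 - 8*7 - 4*(-8) = -21
Area = |103 + 21|/2 = 124/2 = 62.0000

62.0000 sq units


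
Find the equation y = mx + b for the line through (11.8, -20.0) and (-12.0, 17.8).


m = (37.8)/(-23.8) = -1.5882
b = y1 - m*x1 = -20.0 - (37.8*11.8)/(-23.8) = -20.0 + 18.7412 = -1.2588

y = -1.5882x - 1.2588


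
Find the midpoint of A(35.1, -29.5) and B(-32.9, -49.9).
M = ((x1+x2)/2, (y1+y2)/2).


Mx = (35.1 - 32.9)/2 = 2.2/2 = 1.1000
My = (-29.5 - 49.9)/2 = -79.4/2 = -39.7000

(1.1000, -39.7000)


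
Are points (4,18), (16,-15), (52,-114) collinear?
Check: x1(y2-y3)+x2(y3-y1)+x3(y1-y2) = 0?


4*(-15+ 114) + 16*(-114-18) + 52*(18+ 15)
= 396 - 2112 + 1716 = 0

Yes, collinear (determinant = 0)


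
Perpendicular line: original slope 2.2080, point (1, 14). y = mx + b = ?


Perpendicular slope = -1/m1 = -1/2.2080 = -0.4529
b2 = y0 - m2*x0 = 14 + 1/2.2080 = 14 + 0.4529 = 14.4529

y = -0.4529x + 14.4529


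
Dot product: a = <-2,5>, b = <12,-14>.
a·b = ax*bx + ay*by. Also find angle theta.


a·b = -2*12 + 5*(-14) = -24 - 70 = -94
|a| = sqrt(4+25) = 5.3852
|b| = sqrt(144+196) = 18.4391
cos(theta) = -94/(sqrt(29)*sqrt(340)) = -94/sqrt(9860) = -0.946650
theta = arccos(-94/sqrt(9860)) = 161.2001 degrees

a·b = -94, theta = 161.2001 deg


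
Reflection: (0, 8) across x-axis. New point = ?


Reflection rule for x-axis: (x, -y)
(0, 8) -> (0, -8)

(0, -8)


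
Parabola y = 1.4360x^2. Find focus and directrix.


a = 1.4360
1/(4a) = 0.1741
Focus = (0, 0.1741)
Directrix: y = -0.1741

Focus = (0, 0.1741), Directrix: y = -0.1741


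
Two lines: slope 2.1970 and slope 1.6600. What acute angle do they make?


m1-m2 = 0.537
1+m1*m2 = 4.64702
tan(theta) = |0.537/4.64702| = 0.115558
theta = arctan(|0.537/4.64702|) = 6.5917 degrees (acute angle)

6.5917 degrees


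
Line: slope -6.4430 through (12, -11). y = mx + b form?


y + 11 = -6.4430(x - 12)
y = -6.4430x - 11 + 6.4430*12
y = -6.4430x + 66.3160

y = -6.4430x + 66.3160


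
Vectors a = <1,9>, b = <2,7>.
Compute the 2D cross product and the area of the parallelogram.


cross = 1*7 - 9*2 = 7 - 18 = -11
Parallelogram area = |-11| = 11

cross = -11, parallelogram area = 11


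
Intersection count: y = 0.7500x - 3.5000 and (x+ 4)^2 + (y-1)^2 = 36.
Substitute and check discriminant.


Substitute y = 0.7500x - 3.5000: (x+ 4)^2 + (0.7500x- 3.5000-1)^2 = 36
Expand to Ax^2 + Bx + C = 0, where b-k = -4.5
A = 1+m^2 = 1.5625
B = 2(m(b-k) - h) = 2(0.7500*(-4.5) + 4) = 1.25
C = h^2 + (b-k)^2 - r^2 = 16 + 20.25 - 36 = 0.25
disc = B^2-4AC = 1.5625 - 1.5625 = 0
disc = 0

1 intersection point (tangent)


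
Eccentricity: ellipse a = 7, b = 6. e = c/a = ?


c = sqrt(49-36) = sqrt(13) = 3.6056
e = c/a = sqrt(13)/7 = 0.5151

e = 0.5151


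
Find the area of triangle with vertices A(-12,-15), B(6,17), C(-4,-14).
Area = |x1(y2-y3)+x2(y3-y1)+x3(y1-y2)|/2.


-12*(17+ 14) = -372
6*(-14+ 15) = 6
-4*(-15-17) = 128
sum = -238
Area = |-238|/2 = 119.0000

119.0000 sq units


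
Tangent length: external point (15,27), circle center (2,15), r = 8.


d = sqrt((15-2)^2 + (27-15)^2) = sqrt(169+144) = 17.6918
L = sqrt(313.0000 - 64) = sqrt(249.0000) = 15.7797

15.7797


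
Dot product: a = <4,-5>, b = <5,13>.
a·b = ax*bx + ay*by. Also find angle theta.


a·b = 4*5 - 5*13 = 20 - 65 = -45
|a| = sqrt(16+25) = 6.4031
|b| = sqrt(25+169) = 13.9284
cos(theta) = -45/(sqrt(41)*sqrt(194)) = -45/sqrt(7954) = -0.504568
theta = arccos(-45/sqrt(7954)) = 120.3027 degrees

a·b = -45, theta = 120.3027 deg


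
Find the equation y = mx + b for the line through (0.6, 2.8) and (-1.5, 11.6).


m = (8.8)/(-2.1) = -4.1905
b = y1 - m*x1 = 2.8 - (8.8*0.6)/(-2.1) = 2.8 + 2.5143 = 5.3143

y = -4.1905x + 5.3143


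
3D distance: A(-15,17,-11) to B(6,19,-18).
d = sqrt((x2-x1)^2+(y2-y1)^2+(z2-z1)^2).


dx=21, dy=2, dz=-7
d = sqrt(441+4+49) = sqrt(494) = 22.2261

22.2261


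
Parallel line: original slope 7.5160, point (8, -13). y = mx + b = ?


Parallel lines have equal slopes.
m2 = 7.5160
b2 = -13 - 7.5160*8 = -73.1280

y = 7.5160x - 73.1280


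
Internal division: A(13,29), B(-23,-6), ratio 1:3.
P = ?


Px = (1*(-23) + 3*13)/4 = 16/4 = 4.0000
Py = (1*(-6) + 3*29)/4 = 81/4 = 20.2500

P = (4.0000, 20.2500)


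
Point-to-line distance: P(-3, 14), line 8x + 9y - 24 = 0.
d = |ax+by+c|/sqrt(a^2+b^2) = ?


|8*(-3) + 9*14 - 24| = |78| = 78
sqrt(64 + 81) = sqrt(145) = 12.0416
d = 78/sqrt(145) = 6.4775

6.4775


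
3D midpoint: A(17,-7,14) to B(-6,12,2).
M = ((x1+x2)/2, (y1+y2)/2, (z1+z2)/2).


Mx = (17- 6)/2 = 5.5000
My = (-7+12)/2 = 2.5000
Mz = (14+2)/2 = 8.0000

M = (5.5000, 2.5000, 8.0000)


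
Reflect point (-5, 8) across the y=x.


Reflection rule for y=x: (y, x)
(-5, 8) -> (8, -5)

(8, -5)


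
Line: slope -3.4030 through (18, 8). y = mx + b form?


y - 8 = -3.4030(x - 18)
y = -3.4030x + 8 + 3.4030*18
y = -3.4030x + 69.2540

y = -3.4030x + 69.2540


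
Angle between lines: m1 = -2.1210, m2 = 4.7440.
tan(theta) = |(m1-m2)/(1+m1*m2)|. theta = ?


m1-m2 = -6.865
1+m1*m2 = -9.062024
tan(theta) = |-6.865/(-9.062024)| = 0.757557
theta = arctan(|-6.865/(-9.062024)|) = 37.1460 degrees (acute angle)

37.1460 degrees


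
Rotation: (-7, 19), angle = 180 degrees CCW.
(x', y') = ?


cos(180) = -1, sin(180) = 0
x' = -7*(-1) - 19*0 = 7
y' = -7*0 + 19*(-1) = -19

(7, -19)


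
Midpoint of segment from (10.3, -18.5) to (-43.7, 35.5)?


Mx = (10.3 - 43.7)/2 = -33.4/2 = -16.7000
My = (-18.5 + 35.5)/2 = 17.0/2 = 8.5000

(-16.7000, 8.5000)


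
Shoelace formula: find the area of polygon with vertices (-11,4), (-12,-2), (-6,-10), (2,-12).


sum(xi*y_{i+1}) = -11*(-2) - 12*(-10) - 6*(-12) + 2*4 = 222
sum(yi*x_{i+1}) = 4*(-12) - 2*(-6) - 10*2 - 12*(-11) = 76
Area = |222 - 76|/2 = 146/2 = 73.0000

73.0000 sq units


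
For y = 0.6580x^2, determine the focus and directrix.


a = 0.6580
1/(4a) = 0.3799
Focus = (0, 0.3799)
Directrix: y = -0.3799

Focus = (0, 0.3799), Directrix: y = -0.3799


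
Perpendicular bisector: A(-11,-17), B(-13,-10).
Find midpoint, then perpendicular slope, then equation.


Midpoint = (-12, -13.5)
Slope of AB = dy/dx = 7/(-2) = -3.5000
Perp slope = -dx/dy = 2/7 = 0.2857
b = My - (perp slope)*Mx = -13.5 + (-2*(-12))/7 = -13.5 + 3.4286 = -10.0714

y = 0.2857x - 10.0714


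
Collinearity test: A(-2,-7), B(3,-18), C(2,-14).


-2*(-18+ 14) + 3*(-14+ 7) + 2*(-7+ 18)
= 8 - 21 + 22 = 9

No, not collinear (determinant = 9)


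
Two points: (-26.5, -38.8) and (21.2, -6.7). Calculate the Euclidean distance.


dx = 21.2 + 26.5 = 47.7
dy = -6.7 + 38.8 = 32.1
d = sqrt(2275.29 + 1030.41) = sqrt(3305.7) = 57.4952

57.4952


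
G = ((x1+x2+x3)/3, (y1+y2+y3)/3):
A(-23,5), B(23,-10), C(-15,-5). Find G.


Gx = (-23+23- 15)/3 = -15/3 = -5.0000
Gy = (5- 10- 5)/3 = -10/3 = -3.3333

G = (-5.0000, -3.3333)


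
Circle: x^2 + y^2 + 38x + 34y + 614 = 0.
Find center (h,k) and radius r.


h = -D/2 = -38/2 = -19
k = -E/2 = -34/2 = -17
r^2 = h^2 + k^2 - F = 361 + 289 - 614 = 36
r = 6

Center (-19, -17), radius = 6


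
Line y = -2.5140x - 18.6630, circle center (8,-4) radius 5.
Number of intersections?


Substitute y = -2.5140x - 18.6630: (x-8)^2 + (-2.5140x- 18.6630+ 4)^2 = 25
Expand to Ax^2 + Bx + C = 0, where b-k = -14.663
A = 1+m^2 = 7.320196
B = 2(m(b-k) - h) = 2(-2.5140*(-14.663) - 8) = 57.725564
C = h^2 + (b-k)^2 - r^2 = 64 + 215.003569 - 25 = 254.003569
disc = B^2-4AC = 3332.2407 - 7437.4236 = -4105.1829
disc < 0

0 intersection points


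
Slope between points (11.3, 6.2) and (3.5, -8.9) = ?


dy = -8.9 - 6.2 = -15.1
dx = 3.5 - 11.3 = -7.8
m = -15.1/(-7.8) = 1.9359

m = 1.9359


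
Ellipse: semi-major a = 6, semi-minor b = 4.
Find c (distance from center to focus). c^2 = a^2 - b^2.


c^2 = 6^2 - 4^2 = 36 - 16 = 20
c = sqrt(20) = 4.4721

c = 4.4721


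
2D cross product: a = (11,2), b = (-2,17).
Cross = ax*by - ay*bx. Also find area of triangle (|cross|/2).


cross = 11*17 - 2*(-2) = 187 + 4 = 191
Triangle area = |191|/2 = 191/2 = 95.5000

cross = 191, triangle area = 95.5000


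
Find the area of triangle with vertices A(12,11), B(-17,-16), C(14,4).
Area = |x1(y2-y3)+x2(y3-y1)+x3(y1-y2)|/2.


12*(-16-4) = -240
-17*(4-11) = 119
14*(11+ 16) = 378
sum = 257
Area = |257|/2 = 128.5000

128.5000 sq units
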